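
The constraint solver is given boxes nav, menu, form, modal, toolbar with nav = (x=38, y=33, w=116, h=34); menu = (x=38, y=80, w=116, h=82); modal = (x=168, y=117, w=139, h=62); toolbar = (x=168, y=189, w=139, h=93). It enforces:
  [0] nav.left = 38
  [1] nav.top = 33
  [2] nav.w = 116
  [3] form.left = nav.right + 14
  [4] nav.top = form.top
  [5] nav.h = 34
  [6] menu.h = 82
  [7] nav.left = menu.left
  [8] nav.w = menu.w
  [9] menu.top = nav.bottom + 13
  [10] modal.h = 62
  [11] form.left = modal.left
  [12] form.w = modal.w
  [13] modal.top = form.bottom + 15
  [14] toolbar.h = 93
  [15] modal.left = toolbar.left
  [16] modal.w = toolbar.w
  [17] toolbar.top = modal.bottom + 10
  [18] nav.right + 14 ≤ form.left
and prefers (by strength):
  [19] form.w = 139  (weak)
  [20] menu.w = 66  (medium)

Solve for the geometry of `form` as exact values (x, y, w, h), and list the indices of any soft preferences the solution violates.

form = (x=168, y=33, w=139, h=69)
violated soft preferences: 20

1. form.x = 168  [form.left = nav.right + 14]
2. form.y = 33  [nav.top = form.top]
3. form.w = 139  [form.w = modal.w]
4. form.h = 69  [modal.top = form.bottom + 15]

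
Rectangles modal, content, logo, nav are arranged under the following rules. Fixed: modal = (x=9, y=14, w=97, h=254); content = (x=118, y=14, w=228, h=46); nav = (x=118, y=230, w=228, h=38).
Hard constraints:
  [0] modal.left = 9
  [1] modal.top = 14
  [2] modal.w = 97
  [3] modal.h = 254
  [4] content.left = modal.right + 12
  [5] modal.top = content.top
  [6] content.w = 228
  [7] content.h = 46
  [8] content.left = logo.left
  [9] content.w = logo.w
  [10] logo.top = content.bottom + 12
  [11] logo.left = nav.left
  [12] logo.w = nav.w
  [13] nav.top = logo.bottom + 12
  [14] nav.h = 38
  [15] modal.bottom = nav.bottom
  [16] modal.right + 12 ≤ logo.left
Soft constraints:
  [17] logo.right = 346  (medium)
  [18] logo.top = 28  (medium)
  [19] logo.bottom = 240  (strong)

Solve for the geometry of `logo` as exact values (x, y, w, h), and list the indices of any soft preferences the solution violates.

logo = (x=118, y=72, w=228, h=146)
violated soft preferences: 18, 19

1. logo.x = 118  [content.left = logo.left]
2. logo.w = 228  [content.w = logo.w]
3. logo.y = 72  [logo.top = content.bottom + 12]
4. logo.h = 146  [nav.top = logo.bottom + 12]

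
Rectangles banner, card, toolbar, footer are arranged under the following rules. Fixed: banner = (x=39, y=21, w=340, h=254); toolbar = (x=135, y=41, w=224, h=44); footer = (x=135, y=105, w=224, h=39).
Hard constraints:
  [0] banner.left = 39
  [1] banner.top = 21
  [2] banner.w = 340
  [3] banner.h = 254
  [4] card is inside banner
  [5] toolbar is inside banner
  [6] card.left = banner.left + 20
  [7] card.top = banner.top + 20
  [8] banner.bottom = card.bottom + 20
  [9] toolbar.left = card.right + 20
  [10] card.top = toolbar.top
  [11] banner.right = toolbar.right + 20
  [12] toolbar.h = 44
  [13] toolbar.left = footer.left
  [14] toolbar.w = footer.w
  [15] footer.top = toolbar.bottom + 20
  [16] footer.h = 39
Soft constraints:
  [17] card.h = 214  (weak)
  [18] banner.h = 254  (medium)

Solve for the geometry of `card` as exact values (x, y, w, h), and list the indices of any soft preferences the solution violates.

card = (x=59, y=41, w=56, h=214)
violated soft preferences: none

1. card.x = 59  [card.left = banner.left + 20]
2. card.y = 41  [card.top = banner.top + 20]
3. card.h = 214  [banner.bottom = card.bottom + 20]
4. card.w = 56  [toolbar.left = card.right + 20]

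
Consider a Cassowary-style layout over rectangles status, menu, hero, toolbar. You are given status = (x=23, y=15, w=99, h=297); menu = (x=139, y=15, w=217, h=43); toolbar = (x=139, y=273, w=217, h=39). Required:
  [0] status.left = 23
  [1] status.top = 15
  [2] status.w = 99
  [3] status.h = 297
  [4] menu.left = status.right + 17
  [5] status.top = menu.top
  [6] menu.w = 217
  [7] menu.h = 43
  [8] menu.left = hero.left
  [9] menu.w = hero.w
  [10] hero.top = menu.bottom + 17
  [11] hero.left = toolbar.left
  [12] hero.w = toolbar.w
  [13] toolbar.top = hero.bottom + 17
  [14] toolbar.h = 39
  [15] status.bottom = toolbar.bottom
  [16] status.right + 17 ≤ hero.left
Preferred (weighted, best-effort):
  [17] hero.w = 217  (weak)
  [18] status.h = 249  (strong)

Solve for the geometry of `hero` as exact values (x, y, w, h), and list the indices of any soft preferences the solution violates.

1. hero.x = 139  [menu.left = hero.left]
2. hero.w = 217  [menu.w = hero.w]
3. hero.y = 75  [hero.top = menu.bottom + 17]
4. hero.h = 181  [toolbar.top = hero.bottom + 17]

hero = (x=139, y=75, w=217, h=181)
violated soft preferences: 18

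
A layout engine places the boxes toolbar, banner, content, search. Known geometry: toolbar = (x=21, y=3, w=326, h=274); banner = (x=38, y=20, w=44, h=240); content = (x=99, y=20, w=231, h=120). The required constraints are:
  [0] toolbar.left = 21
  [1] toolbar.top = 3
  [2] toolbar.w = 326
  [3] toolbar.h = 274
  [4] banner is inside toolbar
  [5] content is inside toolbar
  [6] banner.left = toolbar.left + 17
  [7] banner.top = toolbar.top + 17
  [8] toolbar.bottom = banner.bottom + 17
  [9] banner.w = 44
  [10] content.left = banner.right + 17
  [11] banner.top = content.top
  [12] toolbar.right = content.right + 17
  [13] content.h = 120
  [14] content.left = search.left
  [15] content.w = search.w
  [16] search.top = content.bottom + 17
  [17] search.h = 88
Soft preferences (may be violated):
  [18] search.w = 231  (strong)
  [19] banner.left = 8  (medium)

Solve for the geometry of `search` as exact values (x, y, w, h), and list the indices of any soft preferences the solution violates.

search = (x=99, y=157, w=231, h=88)
violated soft preferences: 19

1. search.x = 99  [content.left = search.left]
2. search.w = 231  [content.w = search.w]
3. search.y = 157  [search.top = content.bottom + 17]
4. search.h = 88  [search.h = 88]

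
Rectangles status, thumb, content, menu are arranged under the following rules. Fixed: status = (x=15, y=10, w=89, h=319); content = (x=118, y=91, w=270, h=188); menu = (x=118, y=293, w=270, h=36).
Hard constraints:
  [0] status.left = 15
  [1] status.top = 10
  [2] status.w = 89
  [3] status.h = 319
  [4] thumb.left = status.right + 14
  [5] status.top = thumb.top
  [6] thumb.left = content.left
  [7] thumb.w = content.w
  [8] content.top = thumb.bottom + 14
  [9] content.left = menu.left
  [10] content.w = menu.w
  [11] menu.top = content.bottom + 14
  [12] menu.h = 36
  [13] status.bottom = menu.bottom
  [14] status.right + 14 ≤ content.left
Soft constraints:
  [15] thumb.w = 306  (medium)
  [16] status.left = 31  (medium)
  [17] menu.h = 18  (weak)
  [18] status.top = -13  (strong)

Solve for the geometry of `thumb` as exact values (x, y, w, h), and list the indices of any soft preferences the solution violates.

1. thumb.x = 118  [thumb.left = status.right + 14]
2. thumb.y = 10  [status.top = thumb.top]
3. thumb.w = 270  [thumb.w = content.w]
4. thumb.h = 67  [content.top = thumb.bottom + 14]

thumb = (x=118, y=10, w=270, h=67)
violated soft preferences: 15, 16, 17, 18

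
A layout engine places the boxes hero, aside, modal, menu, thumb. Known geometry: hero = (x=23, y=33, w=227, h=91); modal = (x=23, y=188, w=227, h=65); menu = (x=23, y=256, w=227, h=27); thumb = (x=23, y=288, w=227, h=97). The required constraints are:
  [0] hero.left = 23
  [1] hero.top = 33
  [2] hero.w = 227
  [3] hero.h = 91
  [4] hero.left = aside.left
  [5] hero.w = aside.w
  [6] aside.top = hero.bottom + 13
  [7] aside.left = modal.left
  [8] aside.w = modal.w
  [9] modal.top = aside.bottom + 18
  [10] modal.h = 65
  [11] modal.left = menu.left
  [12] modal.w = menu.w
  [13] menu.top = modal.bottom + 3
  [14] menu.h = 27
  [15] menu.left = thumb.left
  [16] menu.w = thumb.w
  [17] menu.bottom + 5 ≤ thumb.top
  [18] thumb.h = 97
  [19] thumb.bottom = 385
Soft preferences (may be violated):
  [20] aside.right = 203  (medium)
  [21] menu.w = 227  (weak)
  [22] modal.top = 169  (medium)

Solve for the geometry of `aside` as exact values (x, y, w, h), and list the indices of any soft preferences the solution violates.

aside = (x=23, y=137, w=227, h=33)
violated soft preferences: 20, 22

1. aside.x = 23  [hero.left = aside.left]
2. aside.w = 227  [hero.w = aside.w]
3. aside.y = 137  [aside.top = hero.bottom + 13]
4. aside.h = 33  [modal.top = aside.bottom + 18]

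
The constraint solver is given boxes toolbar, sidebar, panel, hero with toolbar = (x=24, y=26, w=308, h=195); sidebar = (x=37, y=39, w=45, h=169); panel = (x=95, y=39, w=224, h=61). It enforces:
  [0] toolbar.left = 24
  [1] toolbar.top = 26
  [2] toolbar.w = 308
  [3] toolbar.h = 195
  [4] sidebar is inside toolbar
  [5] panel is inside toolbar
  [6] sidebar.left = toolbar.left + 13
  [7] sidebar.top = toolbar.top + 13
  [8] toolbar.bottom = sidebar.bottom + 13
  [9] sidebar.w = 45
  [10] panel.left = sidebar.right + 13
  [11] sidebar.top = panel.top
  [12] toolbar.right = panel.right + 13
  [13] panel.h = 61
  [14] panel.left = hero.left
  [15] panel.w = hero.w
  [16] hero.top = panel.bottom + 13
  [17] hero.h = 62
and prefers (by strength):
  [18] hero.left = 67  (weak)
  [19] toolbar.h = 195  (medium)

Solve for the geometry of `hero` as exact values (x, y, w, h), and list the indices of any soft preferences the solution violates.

1. hero.x = 95  [panel.left = hero.left]
2. hero.w = 224  [panel.w = hero.w]
3. hero.y = 113  [hero.top = panel.bottom + 13]
4. hero.h = 62  [hero.h = 62]

hero = (x=95, y=113, w=224, h=62)
violated soft preferences: 18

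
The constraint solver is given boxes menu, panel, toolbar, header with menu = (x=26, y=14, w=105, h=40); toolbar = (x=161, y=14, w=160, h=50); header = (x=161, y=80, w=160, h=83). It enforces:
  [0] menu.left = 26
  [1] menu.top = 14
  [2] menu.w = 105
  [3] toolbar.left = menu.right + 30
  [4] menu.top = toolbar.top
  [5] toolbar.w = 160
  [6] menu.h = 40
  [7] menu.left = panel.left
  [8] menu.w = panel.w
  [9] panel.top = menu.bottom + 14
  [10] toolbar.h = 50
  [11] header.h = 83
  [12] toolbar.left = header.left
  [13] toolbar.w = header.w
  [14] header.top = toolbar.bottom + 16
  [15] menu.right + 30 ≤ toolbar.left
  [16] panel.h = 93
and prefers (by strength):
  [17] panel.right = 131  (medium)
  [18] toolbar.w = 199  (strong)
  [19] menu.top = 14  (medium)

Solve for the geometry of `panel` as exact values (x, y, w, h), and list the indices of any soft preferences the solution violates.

panel = (x=26, y=68, w=105, h=93)
violated soft preferences: 18

1. panel.x = 26  [menu.left = panel.left]
2. panel.w = 105  [menu.w = panel.w]
3. panel.y = 68  [panel.top = menu.bottom + 14]
4. panel.h = 93  [panel.h = 93]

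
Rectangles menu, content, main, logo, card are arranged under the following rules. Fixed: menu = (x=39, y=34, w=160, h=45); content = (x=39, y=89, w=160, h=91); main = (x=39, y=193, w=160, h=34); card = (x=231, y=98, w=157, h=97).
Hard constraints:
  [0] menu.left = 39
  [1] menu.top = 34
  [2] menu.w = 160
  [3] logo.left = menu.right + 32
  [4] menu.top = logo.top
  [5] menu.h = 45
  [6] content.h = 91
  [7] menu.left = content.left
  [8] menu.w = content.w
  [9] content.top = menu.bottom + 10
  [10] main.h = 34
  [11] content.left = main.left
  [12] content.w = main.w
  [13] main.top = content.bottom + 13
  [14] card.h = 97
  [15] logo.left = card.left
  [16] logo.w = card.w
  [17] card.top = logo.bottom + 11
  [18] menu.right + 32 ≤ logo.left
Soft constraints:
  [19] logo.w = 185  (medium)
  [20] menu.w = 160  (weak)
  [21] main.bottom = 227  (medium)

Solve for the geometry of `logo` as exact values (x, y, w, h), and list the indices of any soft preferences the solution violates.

1. logo.x = 231  [logo.left = menu.right + 32]
2. logo.y = 34  [menu.top = logo.top]
3. logo.w = 157  [logo.w = card.w]
4. logo.h = 53  [card.top = logo.bottom + 11]

logo = (x=231, y=34, w=157, h=53)
violated soft preferences: 19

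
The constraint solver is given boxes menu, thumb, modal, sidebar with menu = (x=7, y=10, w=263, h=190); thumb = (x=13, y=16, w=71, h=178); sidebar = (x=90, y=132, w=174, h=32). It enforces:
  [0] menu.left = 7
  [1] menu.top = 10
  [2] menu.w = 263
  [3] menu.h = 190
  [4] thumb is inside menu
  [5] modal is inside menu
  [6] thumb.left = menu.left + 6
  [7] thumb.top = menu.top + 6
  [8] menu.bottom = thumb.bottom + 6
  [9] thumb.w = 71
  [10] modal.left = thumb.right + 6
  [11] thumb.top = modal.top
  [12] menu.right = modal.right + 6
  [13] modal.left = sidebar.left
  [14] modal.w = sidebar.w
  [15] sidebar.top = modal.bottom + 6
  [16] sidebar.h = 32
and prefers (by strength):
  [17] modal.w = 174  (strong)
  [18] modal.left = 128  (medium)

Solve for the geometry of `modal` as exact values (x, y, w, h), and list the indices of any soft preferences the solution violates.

1. modal.x = 90  [modal.left = thumb.right + 6]
2. modal.y = 16  [thumb.top = modal.top]
3. modal.w = 174  [menu.right = modal.right + 6]
4. modal.h = 110  [sidebar.top = modal.bottom + 6]

modal = (x=90, y=16, w=174, h=110)
violated soft preferences: 18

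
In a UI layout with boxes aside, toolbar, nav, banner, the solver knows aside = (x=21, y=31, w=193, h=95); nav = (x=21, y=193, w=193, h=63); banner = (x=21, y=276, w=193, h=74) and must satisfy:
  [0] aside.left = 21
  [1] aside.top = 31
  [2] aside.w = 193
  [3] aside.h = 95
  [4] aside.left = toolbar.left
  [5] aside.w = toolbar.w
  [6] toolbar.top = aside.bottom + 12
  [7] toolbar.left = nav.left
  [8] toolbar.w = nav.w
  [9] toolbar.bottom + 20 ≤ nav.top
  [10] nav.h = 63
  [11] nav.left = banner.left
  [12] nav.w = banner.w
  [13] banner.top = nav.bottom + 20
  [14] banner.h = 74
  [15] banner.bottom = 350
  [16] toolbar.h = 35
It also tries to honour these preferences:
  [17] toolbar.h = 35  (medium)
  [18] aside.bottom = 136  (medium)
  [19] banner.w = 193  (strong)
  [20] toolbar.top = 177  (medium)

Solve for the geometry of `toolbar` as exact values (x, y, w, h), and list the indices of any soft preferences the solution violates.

toolbar = (x=21, y=138, w=193, h=35)
violated soft preferences: 18, 20

1. toolbar.x = 21  [aside.left = toolbar.left]
2. toolbar.w = 193  [aside.w = toolbar.w]
3. toolbar.y = 138  [toolbar.top = aside.bottom + 12]
4. toolbar.h = 35  [toolbar.h = 35]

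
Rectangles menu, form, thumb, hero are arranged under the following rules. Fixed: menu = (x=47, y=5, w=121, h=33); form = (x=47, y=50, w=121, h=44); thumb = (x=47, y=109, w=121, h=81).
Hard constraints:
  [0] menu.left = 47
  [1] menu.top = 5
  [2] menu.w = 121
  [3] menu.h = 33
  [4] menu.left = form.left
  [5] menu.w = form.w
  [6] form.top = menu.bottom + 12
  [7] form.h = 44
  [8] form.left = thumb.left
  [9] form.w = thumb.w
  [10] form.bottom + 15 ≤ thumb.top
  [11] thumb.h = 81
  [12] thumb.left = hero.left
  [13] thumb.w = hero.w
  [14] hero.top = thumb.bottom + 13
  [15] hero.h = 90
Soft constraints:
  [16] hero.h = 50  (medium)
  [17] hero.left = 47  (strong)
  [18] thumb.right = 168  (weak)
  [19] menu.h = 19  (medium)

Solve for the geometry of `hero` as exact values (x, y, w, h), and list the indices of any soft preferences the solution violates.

1. hero.x = 47  [thumb.left = hero.left]
2. hero.w = 121  [thumb.w = hero.w]
3. hero.y = 203  [hero.top = thumb.bottom + 13]
4. hero.h = 90  [hero.h = 90]

hero = (x=47, y=203, w=121, h=90)
violated soft preferences: 16, 19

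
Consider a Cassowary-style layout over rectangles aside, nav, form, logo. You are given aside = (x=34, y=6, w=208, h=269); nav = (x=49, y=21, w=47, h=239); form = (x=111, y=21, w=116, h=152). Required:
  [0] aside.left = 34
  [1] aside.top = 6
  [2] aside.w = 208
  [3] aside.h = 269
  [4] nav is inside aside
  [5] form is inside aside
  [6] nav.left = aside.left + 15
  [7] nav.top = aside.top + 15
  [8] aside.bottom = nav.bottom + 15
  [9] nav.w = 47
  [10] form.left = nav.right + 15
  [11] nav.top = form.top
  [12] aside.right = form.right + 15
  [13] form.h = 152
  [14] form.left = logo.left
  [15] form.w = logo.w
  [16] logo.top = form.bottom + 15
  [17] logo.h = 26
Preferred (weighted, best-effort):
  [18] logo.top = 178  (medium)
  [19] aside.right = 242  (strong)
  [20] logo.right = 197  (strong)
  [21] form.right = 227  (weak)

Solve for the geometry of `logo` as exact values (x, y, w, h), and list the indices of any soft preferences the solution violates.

logo = (x=111, y=188, w=116, h=26)
violated soft preferences: 18, 20

1. logo.x = 111  [form.left = logo.left]
2. logo.w = 116  [form.w = logo.w]
3. logo.y = 188  [logo.top = form.bottom + 15]
4. logo.h = 26  [logo.h = 26]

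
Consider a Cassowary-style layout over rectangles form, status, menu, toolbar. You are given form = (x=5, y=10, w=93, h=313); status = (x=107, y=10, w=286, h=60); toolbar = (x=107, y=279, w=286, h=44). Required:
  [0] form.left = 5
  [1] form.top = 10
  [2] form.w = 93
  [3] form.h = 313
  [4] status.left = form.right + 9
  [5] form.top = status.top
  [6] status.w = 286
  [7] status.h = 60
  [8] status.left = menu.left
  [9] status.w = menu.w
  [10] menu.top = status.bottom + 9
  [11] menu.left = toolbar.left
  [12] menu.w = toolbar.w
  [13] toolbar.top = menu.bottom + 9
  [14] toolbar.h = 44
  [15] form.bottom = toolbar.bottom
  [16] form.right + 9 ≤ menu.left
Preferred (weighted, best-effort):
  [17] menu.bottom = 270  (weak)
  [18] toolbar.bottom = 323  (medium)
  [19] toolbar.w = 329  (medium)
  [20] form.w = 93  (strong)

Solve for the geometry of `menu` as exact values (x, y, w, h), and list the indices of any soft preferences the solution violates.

1. menu.x = 107  [status.left = menu.left]
2. menu.w = 286  [status.w = menu.w]
3. menu.y = 79  [menu.top = status.bottom + 9]
4. menu.h = 191  [toolbar.top = menu.bottom + 9]

menu = (x=107, y=79, w=286, h=191)
violated soft preferences: 19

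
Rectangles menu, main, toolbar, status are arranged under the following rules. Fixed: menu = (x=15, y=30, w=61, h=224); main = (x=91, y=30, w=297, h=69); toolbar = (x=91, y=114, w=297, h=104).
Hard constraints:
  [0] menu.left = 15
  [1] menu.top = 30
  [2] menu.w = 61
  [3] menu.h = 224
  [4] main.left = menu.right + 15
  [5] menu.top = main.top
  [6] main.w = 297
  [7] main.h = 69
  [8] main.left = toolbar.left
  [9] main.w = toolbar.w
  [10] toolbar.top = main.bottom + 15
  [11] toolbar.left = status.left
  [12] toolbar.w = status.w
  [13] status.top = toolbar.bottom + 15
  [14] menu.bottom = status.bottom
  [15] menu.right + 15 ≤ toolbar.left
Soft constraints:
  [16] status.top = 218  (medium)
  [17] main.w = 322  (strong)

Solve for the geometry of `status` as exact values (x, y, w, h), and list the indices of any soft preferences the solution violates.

status = (x=91, y=233, w=297, h=21)
violated soft preferences: 16, 17

1. status.x = 91  [toolbar.left = status.left]
2. status.w = 297  [toolbar.w = status.w]
3. status.y = 233  [status.top = toolbar.bottom + 15]
4. status.h = 21  [menu.bottom = status.bottom]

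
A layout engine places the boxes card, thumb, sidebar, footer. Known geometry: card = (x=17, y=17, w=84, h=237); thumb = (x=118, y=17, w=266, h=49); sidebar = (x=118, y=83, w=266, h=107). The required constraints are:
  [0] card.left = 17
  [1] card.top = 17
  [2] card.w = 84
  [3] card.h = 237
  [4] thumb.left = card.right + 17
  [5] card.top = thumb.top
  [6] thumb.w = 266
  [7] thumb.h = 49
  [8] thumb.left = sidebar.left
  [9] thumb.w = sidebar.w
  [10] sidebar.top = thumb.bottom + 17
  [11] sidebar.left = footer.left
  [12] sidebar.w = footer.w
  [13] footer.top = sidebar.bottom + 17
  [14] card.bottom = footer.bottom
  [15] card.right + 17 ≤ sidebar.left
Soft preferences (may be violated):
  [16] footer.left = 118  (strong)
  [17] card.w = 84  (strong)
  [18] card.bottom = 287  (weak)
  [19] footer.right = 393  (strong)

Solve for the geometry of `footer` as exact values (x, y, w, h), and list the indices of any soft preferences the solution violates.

footer = (x=118, y=207, w=266, h=47)
violated soft preferences: 18, 19

1. footer.x = 118  [sidebar.left = footer.left]
2. footer.w = 266  [sidebar.w = footer.w]
3. footer.y = 207  [footer.top = sidebar.bottom + 17]
4. footer.h = 47  [card.bottom = footer.bottom]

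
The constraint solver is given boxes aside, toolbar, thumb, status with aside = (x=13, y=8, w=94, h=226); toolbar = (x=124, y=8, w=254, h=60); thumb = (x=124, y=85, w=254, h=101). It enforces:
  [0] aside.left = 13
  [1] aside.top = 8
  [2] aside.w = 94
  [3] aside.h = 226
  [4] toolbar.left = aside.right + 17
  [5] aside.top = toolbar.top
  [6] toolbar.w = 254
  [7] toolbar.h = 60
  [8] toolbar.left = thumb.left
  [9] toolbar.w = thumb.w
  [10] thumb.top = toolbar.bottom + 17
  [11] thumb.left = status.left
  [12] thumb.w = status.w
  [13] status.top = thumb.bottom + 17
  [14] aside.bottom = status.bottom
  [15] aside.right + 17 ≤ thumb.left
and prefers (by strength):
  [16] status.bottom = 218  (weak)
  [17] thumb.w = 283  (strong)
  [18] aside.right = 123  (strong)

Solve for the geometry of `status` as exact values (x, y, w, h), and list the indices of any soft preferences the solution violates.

1. status.x = 124  [thumb.left = status.left]
2. status.w = 254  [thumb.w = status.w]
3. status.y = 203  [status.top = thumb.bottom + 17]
4. status.h = 31  [aside.bottom = status.bottom]

status = (x=124, y=203, w=254, h=31)
violated soft preferences: 16, 17, 18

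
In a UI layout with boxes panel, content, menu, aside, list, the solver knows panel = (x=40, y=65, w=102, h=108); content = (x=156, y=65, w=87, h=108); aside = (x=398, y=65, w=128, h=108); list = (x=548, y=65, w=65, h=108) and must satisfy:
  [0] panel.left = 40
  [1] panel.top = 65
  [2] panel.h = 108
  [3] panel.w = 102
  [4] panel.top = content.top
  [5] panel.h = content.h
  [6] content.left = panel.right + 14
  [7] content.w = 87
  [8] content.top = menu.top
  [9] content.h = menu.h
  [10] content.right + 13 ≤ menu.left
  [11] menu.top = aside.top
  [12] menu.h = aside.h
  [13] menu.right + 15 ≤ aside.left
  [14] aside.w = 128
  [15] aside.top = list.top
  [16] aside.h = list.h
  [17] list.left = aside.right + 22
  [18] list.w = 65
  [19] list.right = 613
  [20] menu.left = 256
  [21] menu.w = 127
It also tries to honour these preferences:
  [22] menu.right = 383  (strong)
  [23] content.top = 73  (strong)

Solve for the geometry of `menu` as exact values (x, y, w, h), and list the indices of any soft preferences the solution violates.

menu = (x=256, y=65, w=127, h=108)
violated soft preferences: 23

1. menu.y = 65  [content.top = menu.top]
2. menu.h = 108  [content.h = menu.h]
3. menu.x = 256  [menu.left = 256]
4. menu.w = 127  [menu.w = 127]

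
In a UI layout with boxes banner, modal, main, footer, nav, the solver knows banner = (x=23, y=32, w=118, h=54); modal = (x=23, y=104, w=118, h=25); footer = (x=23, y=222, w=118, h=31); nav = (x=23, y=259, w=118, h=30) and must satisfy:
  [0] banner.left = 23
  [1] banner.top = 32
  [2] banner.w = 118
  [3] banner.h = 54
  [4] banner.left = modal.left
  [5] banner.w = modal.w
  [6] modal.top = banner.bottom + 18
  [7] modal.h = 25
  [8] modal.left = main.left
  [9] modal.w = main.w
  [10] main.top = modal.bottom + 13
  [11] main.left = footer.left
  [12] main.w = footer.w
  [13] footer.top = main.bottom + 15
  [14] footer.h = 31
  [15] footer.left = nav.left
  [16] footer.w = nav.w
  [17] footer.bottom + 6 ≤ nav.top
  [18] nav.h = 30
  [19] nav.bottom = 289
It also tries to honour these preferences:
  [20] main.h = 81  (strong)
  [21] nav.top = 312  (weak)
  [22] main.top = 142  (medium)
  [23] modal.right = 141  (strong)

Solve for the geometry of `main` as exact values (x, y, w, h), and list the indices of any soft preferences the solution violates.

main = (x=23, y=142, w=118, h=65)
violated soft preferences: 20, 21

1. main.x = 23  [modal.left = main.left]
2. main.w = 118  [modal.w = main.w]
3. main.y = 142  [main.top = modal.bottom + 13]
4. main.h = 65  [footer.top = main.bottom + 15]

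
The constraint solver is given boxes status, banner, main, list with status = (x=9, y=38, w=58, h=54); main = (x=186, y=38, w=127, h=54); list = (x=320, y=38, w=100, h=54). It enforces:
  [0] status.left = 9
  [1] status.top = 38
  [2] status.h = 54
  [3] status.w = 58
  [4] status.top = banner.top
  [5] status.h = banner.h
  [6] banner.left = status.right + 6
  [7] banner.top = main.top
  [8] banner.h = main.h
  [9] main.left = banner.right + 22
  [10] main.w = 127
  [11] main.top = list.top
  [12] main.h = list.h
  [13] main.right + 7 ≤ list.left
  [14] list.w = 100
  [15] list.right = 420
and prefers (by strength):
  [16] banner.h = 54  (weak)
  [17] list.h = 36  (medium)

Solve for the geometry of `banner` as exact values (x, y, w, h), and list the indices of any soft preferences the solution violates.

1. banner.y = 38  [status.top = banner.top]
2. banner.h = 54  [status.h = banner.h]
3. banner.x = 73  [banner.left = status.right + 6]
4. banner.w = 91  [main.left = banner.right + 22]

banner = (x=73, y=38, w=91, h=54)
violated soft preferences: 17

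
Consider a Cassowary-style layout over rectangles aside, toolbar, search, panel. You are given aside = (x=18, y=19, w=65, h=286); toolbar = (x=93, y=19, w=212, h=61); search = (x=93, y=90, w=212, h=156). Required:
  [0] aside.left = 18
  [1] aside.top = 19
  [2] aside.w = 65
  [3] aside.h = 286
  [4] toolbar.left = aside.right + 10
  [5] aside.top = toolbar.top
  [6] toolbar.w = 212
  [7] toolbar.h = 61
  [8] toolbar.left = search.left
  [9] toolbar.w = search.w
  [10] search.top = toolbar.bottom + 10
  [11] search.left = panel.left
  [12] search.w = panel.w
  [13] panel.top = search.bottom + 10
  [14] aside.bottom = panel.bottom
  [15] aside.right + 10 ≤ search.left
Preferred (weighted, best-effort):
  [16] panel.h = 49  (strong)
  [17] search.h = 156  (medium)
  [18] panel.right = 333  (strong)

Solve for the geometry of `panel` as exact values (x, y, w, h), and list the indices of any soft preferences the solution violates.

panel = (x=93, y=256, w=212, h=49)
violated soft preferences: 18

1. panel.x = 93  [search.left = panel.left]
2. panel.w = 212  [search.w = panel.w]
3. panel.y = 256  [panel.top = search.bottom + 10]
4. panel.h = 49  [aside.bottom = panel.bottom]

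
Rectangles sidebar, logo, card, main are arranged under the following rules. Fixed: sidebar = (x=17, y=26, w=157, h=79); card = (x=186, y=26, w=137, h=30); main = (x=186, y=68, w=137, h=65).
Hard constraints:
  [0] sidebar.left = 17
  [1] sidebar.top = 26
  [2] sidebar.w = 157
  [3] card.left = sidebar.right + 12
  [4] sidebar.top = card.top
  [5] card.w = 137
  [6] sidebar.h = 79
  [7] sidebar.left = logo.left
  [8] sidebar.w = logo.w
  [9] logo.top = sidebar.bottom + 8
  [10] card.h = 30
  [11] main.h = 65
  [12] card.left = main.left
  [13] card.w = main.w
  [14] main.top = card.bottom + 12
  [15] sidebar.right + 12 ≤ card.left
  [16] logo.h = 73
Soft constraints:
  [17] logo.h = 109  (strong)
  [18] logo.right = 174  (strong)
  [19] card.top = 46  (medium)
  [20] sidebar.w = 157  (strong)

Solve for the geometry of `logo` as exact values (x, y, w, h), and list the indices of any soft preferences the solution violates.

1. logo.x = 17  [sidebar.left = logo.left]
2. logo.w = 157  [sidebar.w = logo.w]
3. logo.y = 113  [logo.top = sidebar.bottom + 8]
4. logo.h = 73  [logo.h = 73]

logo = (x=17, y=113, w=157, h=73)
violated soft preferences: 17, 19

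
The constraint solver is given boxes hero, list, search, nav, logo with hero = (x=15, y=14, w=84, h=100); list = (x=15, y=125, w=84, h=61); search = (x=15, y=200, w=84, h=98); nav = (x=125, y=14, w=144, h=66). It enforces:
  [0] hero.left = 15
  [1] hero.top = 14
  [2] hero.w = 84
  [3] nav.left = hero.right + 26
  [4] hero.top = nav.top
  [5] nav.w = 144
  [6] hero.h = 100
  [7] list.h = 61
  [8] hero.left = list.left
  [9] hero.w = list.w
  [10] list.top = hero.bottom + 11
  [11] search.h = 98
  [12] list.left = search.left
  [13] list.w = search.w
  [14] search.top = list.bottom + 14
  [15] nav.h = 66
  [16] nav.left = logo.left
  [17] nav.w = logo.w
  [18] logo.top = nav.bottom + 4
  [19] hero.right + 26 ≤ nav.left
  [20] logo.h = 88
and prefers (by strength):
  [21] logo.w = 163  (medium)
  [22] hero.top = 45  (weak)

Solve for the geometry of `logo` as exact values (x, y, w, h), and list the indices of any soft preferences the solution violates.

logo = (x=125, y=84, w=144, h=88)
violated soft preferences: 21, 22

1. logo.x = 125  [nav.left = logo.left]
2. logo.w = 144  [nav.w = logo.w]
3. logo.y = 84  [logo.top = nav.bottom + 4]
4. logo.h = 88  [logo.h = 88]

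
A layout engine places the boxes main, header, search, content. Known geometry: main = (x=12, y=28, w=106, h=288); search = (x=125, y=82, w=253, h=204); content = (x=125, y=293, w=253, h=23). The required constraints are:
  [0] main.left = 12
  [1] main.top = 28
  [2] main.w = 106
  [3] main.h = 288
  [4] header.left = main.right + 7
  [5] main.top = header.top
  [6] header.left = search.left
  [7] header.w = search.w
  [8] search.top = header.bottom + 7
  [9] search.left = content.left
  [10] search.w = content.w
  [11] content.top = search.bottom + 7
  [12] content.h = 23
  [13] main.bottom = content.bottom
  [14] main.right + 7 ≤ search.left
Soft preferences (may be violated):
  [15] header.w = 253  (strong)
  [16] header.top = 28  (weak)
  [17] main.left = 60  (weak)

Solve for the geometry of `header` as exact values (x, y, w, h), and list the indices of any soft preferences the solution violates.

header = (x=125, y=28, w=253, h=47)
violated soft preferences: 17

1. header.x = 125  [header.left = main.right + 7]
2. header.y = 28  [main.top = header.top]
3. header.w = 253  [header.w = search.w]
4. header.h = 47  [search.top = header.bottom + 7]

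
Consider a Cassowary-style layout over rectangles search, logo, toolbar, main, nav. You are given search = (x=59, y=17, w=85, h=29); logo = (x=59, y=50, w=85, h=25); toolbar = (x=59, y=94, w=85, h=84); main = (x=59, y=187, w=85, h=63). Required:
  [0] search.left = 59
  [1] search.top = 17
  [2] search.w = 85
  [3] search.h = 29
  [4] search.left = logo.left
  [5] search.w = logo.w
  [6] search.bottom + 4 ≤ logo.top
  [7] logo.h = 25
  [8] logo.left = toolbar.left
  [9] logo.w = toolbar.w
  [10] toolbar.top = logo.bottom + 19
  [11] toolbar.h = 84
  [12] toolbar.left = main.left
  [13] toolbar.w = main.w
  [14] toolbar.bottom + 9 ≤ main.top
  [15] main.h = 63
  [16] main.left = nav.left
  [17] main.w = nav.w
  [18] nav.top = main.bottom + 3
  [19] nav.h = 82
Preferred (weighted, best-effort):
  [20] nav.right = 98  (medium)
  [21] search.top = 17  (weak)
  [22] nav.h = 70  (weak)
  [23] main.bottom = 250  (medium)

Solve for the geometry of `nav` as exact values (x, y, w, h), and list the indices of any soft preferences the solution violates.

nav = (x=59, y=253, w=85, h=82)
violated soft preferences: 20, 22

1. nav.x = 59  [main.left = nav.left]
2. nav.w = 85  [main.w = nav.w]
3. nav.y = 253  [nav.top = main.bottom + 3]
4. nav.h = 82  [nav.h = 82]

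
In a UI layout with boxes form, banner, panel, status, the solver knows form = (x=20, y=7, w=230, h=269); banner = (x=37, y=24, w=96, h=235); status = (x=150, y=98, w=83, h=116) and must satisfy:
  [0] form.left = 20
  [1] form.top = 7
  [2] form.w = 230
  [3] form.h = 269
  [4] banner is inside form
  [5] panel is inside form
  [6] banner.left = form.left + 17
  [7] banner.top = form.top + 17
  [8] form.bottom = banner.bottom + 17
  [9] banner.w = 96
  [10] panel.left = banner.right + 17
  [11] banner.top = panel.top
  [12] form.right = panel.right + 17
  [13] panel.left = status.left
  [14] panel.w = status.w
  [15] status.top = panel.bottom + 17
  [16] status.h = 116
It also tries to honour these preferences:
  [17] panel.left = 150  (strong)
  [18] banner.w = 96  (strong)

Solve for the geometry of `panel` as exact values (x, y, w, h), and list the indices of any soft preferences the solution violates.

panel = (x=150, y=24, w=83, h=57)
violated soft preferences: none

1. panel.x = 150  [panel.left = banner.right + 17]
2. panel.y = 24  [banner.top = panel.top]
3. panel.w = 83  [form.right = panel.right + 17]
4. panel.h = 57  [status.top = panel.bottom + 17]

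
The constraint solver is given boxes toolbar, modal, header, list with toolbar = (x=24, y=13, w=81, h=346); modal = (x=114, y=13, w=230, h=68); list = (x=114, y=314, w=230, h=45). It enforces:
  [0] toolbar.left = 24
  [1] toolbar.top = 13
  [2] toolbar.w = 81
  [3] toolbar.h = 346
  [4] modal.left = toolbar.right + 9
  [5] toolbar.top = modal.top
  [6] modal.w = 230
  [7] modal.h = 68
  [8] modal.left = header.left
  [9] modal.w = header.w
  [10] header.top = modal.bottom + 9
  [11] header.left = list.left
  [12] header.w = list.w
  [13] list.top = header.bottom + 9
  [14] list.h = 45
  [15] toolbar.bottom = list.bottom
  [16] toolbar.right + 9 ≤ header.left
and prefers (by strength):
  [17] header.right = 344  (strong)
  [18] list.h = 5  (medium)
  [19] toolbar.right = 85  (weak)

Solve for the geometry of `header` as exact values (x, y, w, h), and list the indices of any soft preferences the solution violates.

1. header.x = 114  [modal.left = header.left]
2. header.w = 230  [modal.w = header.w]
3. header.y = 90  [header.top = modal.bottom + 9]
4. header.h = 215  [list.top = header.bottom + 9]

header = (x=114, y=90, w=230, h=215)
violated soft preferences: 18, 19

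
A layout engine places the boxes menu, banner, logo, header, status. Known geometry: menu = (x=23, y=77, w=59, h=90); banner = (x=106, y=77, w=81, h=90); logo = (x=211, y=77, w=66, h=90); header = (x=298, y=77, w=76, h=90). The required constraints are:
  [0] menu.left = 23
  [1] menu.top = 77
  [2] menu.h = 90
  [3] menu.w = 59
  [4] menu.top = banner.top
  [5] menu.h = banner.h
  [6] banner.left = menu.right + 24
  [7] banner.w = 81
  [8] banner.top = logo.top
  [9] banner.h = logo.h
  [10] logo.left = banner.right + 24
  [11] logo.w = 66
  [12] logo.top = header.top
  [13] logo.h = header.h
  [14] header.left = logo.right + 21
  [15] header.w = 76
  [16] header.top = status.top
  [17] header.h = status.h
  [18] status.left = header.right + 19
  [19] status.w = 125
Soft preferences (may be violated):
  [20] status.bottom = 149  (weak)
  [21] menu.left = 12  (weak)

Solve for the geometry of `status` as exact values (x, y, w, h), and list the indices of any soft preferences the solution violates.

status = (x=393, y=77, w=125, h=90)
violated soft preferences: 20, 21

1. status.y = 77  [header.top = status.top]
2. status.h = 90  [header.h = status.h]
3. status.x = 393  [status.left = header.right + 19]
4. status.w = 125  [status.w = 125]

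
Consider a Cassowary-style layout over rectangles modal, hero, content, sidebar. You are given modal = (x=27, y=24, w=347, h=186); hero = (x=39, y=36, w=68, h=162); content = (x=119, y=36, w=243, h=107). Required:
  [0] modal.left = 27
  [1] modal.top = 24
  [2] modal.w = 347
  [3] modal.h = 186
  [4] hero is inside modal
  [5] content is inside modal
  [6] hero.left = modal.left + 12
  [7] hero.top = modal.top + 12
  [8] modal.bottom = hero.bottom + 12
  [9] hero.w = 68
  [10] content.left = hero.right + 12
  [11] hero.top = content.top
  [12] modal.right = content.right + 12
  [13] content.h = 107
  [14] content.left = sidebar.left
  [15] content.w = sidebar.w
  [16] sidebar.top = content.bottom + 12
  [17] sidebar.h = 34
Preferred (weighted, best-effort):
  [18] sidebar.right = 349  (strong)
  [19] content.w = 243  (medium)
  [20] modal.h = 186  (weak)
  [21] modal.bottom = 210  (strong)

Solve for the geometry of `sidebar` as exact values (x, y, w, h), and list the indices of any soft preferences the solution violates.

1. sidebar.x = 119  [content.left = sidebar.left]
2. sidebar.w = 243  [content.w = sidebar.w]
3. sidebar.y = 155  [sidebar.top = content.bottom + 12]
4. sidebar.h = 34  [sidebar.h = 34]

sidebar = (x=119, y=155, w=243, h=34)
violated soft preferences: 18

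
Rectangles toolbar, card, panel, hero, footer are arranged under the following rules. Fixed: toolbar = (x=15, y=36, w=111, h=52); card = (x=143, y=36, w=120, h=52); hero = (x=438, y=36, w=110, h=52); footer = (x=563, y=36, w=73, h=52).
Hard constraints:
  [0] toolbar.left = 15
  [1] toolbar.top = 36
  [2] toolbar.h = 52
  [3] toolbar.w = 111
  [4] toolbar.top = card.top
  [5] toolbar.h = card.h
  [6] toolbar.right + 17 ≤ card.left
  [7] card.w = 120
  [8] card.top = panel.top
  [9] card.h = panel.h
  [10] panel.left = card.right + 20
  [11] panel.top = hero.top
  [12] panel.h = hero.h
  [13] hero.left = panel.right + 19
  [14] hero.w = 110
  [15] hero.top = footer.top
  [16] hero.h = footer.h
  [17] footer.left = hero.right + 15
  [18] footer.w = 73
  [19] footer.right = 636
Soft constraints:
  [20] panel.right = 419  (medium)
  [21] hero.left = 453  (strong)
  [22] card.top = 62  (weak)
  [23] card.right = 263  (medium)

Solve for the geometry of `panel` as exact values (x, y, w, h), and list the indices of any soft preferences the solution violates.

1. panel.y = 36  [card.top = panel.top]
2. panel.h = 52  [card.h = panel.h]
3. panel.x = 283  [panel.left = card.right + 20]
4. panel.w = 136  [hero.left = panel.right + 19]

panel = (x=283, y=36, w=136, h=52)
violated soft preferences: 21, 22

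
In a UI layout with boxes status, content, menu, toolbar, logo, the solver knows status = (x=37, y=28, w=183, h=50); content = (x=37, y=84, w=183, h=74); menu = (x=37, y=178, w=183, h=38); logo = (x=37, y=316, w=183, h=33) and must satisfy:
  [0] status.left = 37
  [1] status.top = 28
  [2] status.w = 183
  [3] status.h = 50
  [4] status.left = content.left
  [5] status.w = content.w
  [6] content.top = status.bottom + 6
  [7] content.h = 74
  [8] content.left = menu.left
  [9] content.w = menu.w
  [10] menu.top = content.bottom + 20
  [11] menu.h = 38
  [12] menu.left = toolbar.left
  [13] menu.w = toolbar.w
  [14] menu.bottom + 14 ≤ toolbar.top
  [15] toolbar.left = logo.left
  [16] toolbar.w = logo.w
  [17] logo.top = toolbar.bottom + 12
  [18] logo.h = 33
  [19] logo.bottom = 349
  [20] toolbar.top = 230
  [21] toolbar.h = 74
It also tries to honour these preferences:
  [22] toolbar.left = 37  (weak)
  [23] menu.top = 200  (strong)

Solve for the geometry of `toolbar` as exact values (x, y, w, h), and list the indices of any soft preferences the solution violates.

1. toolbar.x = 37  [menu.left = toolbar.left]
2. toolbar.w = 183  [menu.w = toolbar.w]
3. toolbar.y = 230  [toolbar.top = 230]
4. toolbar.h = 74  [toolbar.h = 74]

toolbar = (x=37, y=230, w=183, h=74)
violated soft preferences: 23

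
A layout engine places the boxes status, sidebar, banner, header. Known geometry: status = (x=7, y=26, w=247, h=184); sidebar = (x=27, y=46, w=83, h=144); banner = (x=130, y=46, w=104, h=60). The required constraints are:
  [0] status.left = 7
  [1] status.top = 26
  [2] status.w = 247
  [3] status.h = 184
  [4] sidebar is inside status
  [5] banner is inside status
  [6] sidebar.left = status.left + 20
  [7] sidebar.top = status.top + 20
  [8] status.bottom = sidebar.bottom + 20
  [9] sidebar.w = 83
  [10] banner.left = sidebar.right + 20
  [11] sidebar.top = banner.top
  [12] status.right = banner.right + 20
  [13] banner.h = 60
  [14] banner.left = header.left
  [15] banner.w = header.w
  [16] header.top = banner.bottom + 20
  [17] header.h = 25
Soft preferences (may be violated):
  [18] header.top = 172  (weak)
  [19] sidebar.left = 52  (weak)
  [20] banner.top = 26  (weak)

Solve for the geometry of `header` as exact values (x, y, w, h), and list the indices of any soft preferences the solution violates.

1. header.x = 130  [banner.left = header.left]
2. header.w = 104  [banner.w = header.w]
3. header.y = 126  [header.top = banner.bottom + 20]
4. header.h = 25  [header.h = 25]

header = (x=130, y=126, w=104, h=25)
violated soft preferences: 18, 19, 20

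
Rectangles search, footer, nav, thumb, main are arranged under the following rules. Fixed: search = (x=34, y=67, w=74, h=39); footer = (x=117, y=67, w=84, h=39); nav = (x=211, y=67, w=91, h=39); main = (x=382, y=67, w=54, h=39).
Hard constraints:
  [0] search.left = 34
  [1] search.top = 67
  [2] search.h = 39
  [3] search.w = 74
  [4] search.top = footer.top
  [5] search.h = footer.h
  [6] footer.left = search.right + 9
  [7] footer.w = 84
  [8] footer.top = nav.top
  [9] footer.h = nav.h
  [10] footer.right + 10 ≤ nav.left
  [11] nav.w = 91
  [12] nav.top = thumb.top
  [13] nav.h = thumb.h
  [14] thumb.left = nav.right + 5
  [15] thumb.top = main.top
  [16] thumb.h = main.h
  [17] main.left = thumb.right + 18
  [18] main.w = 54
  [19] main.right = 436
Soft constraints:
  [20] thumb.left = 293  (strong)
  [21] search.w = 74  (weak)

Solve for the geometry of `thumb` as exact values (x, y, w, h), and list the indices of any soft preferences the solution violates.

thumb = (x=307, y=67, w=57, h=39)
violated soft preferences: 20

1. thumb.y = 67  [nav.top = thumb.top]
2. thumb.h = 39  [nav.h = thumb.h]
3. thumb.x = 307  [thumb.left = nav.right + 5]
4. thumb.w = 57  [main.left = thumb.right + 18]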